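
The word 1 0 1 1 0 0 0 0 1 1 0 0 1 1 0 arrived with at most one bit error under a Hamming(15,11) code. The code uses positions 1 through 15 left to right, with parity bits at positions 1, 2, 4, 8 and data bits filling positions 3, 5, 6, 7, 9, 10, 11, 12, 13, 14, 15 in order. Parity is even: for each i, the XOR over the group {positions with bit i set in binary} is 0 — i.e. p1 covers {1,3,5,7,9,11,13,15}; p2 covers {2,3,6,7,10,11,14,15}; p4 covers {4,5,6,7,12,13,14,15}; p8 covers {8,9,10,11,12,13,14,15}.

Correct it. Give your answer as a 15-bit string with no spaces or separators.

s1 (pos 1,3,5,7,9,11,13,15): 1⊕1⊕0⊕0⊕1⊕0⊕1⊕0 = 0
s2 (pos 2,3,6,7,10,11,14,15): 0⊕1⊕0⊕0⊕1⊕0⊕1⊕0 = 1
s4 (pos 4,5,6,7,12,13,14,15): 1⊕0⊕0⊕0⊕0⊕1⊕1⊕0 = 1
s8 (pos 8,9,10,11,12,13,14,15): 0⊕1⊕1⊕0⊕0⊕1⊕1⊕0 = 0
Syndrome s8…s1 = 0110 → error at position 6.
Flip position 6: 101100001100110 → 101101001100110

101101001100110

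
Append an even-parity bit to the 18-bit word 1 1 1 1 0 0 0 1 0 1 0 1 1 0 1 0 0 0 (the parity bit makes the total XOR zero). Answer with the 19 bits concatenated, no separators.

1111000101011010001

XOR of the 18 data bits: 1⊕1⊕1⊕1⊕0⊕0⊕0⊕1⊕0⊕1⊕0⊕1⊕1⊕0⊕1⊕0⊕0⊕0 = 1
Parity bit = 1 (so all 19 bits XOR to 0).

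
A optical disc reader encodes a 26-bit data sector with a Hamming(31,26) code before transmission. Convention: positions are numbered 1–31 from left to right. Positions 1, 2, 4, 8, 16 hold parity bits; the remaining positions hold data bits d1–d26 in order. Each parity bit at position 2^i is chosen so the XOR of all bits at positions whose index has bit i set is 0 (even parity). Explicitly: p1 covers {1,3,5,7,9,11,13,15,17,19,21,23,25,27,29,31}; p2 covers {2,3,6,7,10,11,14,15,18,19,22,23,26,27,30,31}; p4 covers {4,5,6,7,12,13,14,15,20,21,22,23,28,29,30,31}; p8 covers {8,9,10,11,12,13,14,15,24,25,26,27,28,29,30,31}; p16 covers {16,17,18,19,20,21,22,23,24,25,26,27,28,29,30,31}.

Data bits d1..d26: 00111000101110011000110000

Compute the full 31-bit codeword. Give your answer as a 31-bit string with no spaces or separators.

Place data at non-parity positions: p1 p2 0 p4 0 1 1 p8 1 0 0 0 1 0 1 p16 1 1 0 0 1 1 0 0 0 1 1 0 0 0 0
p1 (pos 1,3,5,7,9,11,13,15,17,19,21,23,25,27,29,31): XOR of data positions = 0⊕0⊕1⊕1⊕0⊕1⊕1⊕1⊕0⊕1⊕0⊕0⊕1⊕0⊕0 = 1
p2 (pos 2,3,6,7,10,11,14,15,18,19,22,23,26,27,30,31): XOR of data positions = 0⊕1⊕1⊕0⊕0⊕0⊕1⊕1⊕0⊕1⊕0⊕1⊕1⊕0⊕0 = 1
p4 (pos 4,5,6,7,12,13,14,15,20,21,22,23,28,29,30,31): XOR of data positions = 0⊕1⊕1⊕0⊕1⊕0⊕1⊕0⊕1⊕1⊕0⊕0⊕0⊕0⊕0 = 0
p8 (pos 8,9,10,11,12,13,14,15,24,25,26,27,28,29,30,31): XOR of data positions = 1⊕0⊕0⊕0⊕1⊕0⊕1⊕0⊕0⊕1⊕1⊕0⊕0⊕0⊕0 = 1
p16 (pos 16,17,18,19,20,21,22,23,24,25,26,27,28,29,30,31): XOR of data positions = 1⊕1⊕0⊕0⊕1⊕1⊕0⊕0⊕0⊕1⊕1⊕0⊕0⊕0⊕0 = 0
Codeword: 1100011110001010110011000110000

1100011110001010110011000110000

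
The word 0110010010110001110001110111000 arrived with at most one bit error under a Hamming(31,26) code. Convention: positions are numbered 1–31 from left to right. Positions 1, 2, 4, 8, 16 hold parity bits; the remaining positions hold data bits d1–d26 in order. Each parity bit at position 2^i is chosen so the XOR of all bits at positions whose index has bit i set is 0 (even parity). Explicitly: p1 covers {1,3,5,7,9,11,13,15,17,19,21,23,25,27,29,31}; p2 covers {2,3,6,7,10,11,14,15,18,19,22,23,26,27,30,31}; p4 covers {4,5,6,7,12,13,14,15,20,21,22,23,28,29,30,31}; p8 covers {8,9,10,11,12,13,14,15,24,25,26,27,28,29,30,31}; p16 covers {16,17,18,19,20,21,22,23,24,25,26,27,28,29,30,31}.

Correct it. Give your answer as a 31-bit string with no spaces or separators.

s1 (pos 1,3,5,7,9,11,13,15,17,19,21,23,25,27,29,31): 0⊕1⊕0⊕0⊕1⊕1⊕0⊕0⊕1⊕0⊕0⊕1⊕0⊕1⊕0⊕0 = 0
s2 (pos 2,3,6,7,10,11,14,15,18,19,22,23,26,27,30,31): 1⊕1⊕1⊕0⊕0⊕1⊕0⊕0⊕1⊕0⊕1⊕1⊕1⊕1⊕0⊕0 = 1
s4 (pos 4,5,6,7,12,13,14,15,20,21,22,23,28,29,30,31): 0⊕0⊕1⊕0⊕1⊕0⊕0⊕0⊕0⊕0⊕1⊕1⊕1⊕0⊕0⊕0 = 1
s8 (pos 8,9,10,11,12,13,14,15,24,25,26,27,28,29,30,31): 0⊕1⊕0⊕1⊕1⊕0⊕0⊕0⊕1⊕0⊕1⊕1⊕1⊕0⊕0⊕0 = 1
s16 (pos 16,17,18,19,20,21,22,23,24,25,26,27,28,29,30,31): 1⊕1⊕1⊕0⊕0⊕0⊕1⊕1⊕1⊕0⊕1⊕1⊕1⊕0⊕0⊕0 = 1
Syndrome s16…s1 = 11110 → error at position 30.
Flip position 30: 0110010010110001110001110111000 → 0110010010110001110001110111010

0110010010110001110001110111010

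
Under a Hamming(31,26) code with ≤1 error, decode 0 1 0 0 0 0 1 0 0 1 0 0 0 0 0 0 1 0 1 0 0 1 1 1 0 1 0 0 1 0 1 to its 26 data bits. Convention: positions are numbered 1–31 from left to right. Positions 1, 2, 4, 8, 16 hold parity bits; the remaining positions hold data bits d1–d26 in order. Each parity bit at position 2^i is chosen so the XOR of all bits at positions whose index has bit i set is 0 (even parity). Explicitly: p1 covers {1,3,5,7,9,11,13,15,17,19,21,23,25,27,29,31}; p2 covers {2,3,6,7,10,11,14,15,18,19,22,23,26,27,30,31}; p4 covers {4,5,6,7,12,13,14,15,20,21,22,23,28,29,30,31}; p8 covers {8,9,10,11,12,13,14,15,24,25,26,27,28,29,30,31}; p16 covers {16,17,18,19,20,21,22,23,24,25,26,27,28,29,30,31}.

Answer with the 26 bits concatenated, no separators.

s1 (pos 1,3,5,7,9,11,13,15,17,19,21,23,25,27,29,31): 0⊕0⊕0⊕1⊕0⊕0⊕0⊕0⊕1⊕1⊕0⊕1⊕0⊕0⊕1⊕1 = 0
s2 (pos 2,3,6,7,10,11,14,15,18,19,22,23,26,27,30,31): 1⊕0⊕0⊕1⊕1⊕0⊕0⊕0⊕0⊕1⊕1⊕1⊕1⊕0⊕0⊕1 = 0
s4 (pos 4,5,6,7,12,13,14,15,20,21,22,23,28,29,30,31): 0⊕0⊕0⊕1⊕0⊕0⊕0⊕0⊕0⊕0⊕1⊕1⊕0⊕1⊕0⊕1 = 1
s8 (pos 8,9,10,11,12,13,14,15,24,25,26,27,28,29,30,31): 0⊕0⊕1⊕0⊕0⊕0⊕0⊕0⊕1⊕0⊕1⊕0⊕0⊕1⊕0⊕1 = 1
s16 (pos 16,17,18,19,20,21,22,23,24,25,26,27,28,29,30,31): 0⊕1⊕0⊕1⊕0⊕0⊕1⊕1⊕1⊕0⊕1⊕0⊕0⊕1⊕0⊕1 = 0
Syndrome s16…s1 = 01100 → error at position 12.
Flip position 12: 0100001001000000101001110100101 → 0100001001010000101001110100101
Read data bits from positions 3,5,6,7,9,10,11,12,13,14,15,17,18,19,20,21,22,23,24,25,26,27,28,29,30,31: 00010101000101001110100101

00010101000101001110100101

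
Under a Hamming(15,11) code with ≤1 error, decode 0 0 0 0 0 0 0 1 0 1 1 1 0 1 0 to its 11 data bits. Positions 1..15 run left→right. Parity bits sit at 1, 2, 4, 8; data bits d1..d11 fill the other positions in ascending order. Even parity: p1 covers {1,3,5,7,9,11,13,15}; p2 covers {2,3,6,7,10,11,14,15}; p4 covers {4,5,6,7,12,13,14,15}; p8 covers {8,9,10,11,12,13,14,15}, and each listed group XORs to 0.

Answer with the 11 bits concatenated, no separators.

s1 (pos 1,3,5,7,9,11,13,15): 0⊕0⊕0⊕0⊕0⊕1⊕0⊕0 = 1
s2 (pos 2,3,6,7,10,11,14,15): 0⊕0⊕0⊕0⊕1⊕1⊕1⊕0 = 1
s4 (pos 4,5,6,7,12,13,14,15): 0⊕0⊕0⊕0⊕1⊕0⊕1⊕0 = 0
s8 (pos 8,9,10,11,12,13,14,15): 1⊕0⊕1⊕1⊕1⊕0⊕1⊕0 = 1
Syndrome s8…s1 = 1011 → error at position 11.
Flip position 11: 000000010111010 → 000000010101010
Read data bits from positions 3,5,6,7,9,10,11,12,13,14,15: 00000101010

00000101010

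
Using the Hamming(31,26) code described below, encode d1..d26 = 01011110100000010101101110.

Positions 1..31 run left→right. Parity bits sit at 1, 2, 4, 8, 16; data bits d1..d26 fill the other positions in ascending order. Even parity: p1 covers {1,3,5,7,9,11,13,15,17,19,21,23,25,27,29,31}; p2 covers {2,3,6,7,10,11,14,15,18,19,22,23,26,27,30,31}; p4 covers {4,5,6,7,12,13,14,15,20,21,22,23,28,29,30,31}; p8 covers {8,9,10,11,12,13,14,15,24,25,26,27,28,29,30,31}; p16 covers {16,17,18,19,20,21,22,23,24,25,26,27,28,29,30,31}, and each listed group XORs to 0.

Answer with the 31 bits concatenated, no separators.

1000101111101001000010101101110

Place data at non-parity positions: p1 p2 0 p4 1 0 1 p8 1 1 1 0 1 0 0 p16 0 0 0 0 1 0 1 0 1 1 0 1 1 1 0
p1 (pos 1,3,5,7,9,11,13,15,17,19,21,23,25,27,29,31): XOR of data positions = 0⊕1⊕1⊕1⊕1⊕1⊕0⊕0⊕0⊕1⊕1⊕1⊕0⊕1⊕0 = 1
p2 (pos 2,3,6,7,10,11,14,15,18,19,22,23,26,27,30,31): XOR of data positions = 0⊕0⊕1⊕1⊕1⊕0⊕0⊕0⊕0⊕0⊕1⊕1⊕0⊕1⊕0 = 0
p4 (pos 4,5,6,7,12,13,14,15,20,21,22,23,28,29,30,31): XOR of data positions = 1⊕0⊕1⊕0⊕1⊕0⊕0⊕0⊕1⊕0⊕1⊕1⊕1⊕1⊕0 = 0
p8 (pos 8,9,10,11,12,13,14,15,24,25,26,27,28,29,30,31): XOR of data positions = 1⊕1⊕1⊕0⊕1⊕0⊕0⊕0⊕1⊕1⊕0⊕1⊕1⊕1⊕0 = 1
p16 (pos 16,17,18,19,20,21,22,23,24,25,26,27,28,29,30,31): XOR of data positions = 0⊕0⊕0⊕0⊕1⊕0⊕1⊕0⊕1⊕1⊕0⊕1⊕1⊕1⊕0 = 1
Codeword: 1000101111101001000010101101110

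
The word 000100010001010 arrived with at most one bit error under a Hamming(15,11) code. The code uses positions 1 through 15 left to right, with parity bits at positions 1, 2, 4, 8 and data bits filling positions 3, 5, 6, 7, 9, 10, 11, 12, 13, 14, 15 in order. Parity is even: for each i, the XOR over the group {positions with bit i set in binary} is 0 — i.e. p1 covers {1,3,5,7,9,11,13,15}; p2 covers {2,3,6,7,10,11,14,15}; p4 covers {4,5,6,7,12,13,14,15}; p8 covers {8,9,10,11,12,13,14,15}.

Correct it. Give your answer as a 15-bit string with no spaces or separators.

s1 (pos 1,3,5,7,9,11,13,15): 0⊕0⊕0⊕0⊕0⊕0⊕0⊕0 = 0
s2 (pos 2,3,6,7,10,11,14,15): 0⊕0⊕0⊕0⊕0⊕0⊕1⊕0 = 1
s4 (pos 4,5,6,7,12,13,14,15): 1⊕0⊕0⊕0⊕1⊕0⊕1⊕0 = 1
s8 (pos 8,9,10,11,12,13,14,15): 1⊕0⊕0⊕0⊕1⊕0⊕1⊕0 = 1
Syndrome s8…s1 = 1110 → error at position 14.
Flip position 14: 000100010001010 → 000100010001000

000100010001000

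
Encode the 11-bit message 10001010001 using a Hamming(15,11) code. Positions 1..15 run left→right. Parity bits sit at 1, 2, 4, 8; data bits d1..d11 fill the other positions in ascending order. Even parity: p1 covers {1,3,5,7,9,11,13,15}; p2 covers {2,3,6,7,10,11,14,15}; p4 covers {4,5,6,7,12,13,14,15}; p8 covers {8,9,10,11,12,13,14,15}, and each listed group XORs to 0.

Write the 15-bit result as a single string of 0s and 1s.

Place data at non-parity positions: p1 p2 1 p4 0 0 0 p8 1 0 1 0 0 0 1
p1 (pos 1,3,5,7,9,11,13,15): XOR of data positions = 1⊕0⊕0⊕1⊕1⊕0⊕1 = 0
p2 (pos 2,3,6,7,10,11,14,15): XOR of data positions = 1⊕0⊕0⊕0⊕1⊕0⊕1 = 1
p4 (pos 4,5,6,7,12,13,14,15): XOR of data positions = 0⊕0⊕0⊕0⊕0⊕0⊕1 = 1
p8 (pos 8,9,10,11,12,13,14,15): XOR of data positions = 1⊕0⊕1⊕0⊕0⊕0⊕1 = 1
Codeword: 011100011010001

011100011010001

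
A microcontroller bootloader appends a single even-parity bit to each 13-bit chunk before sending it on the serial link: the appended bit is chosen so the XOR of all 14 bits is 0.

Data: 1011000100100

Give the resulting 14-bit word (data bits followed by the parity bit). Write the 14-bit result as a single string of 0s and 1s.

XOR of the 13 data bits: 1⊕0⊕1⊕1⊕0⊕0⊕0⊕1⊕0⊕0⊕1⊕0⊕0 = 1
Parity bit = 1 (so all 14 bits XOR to 0).

10110001001001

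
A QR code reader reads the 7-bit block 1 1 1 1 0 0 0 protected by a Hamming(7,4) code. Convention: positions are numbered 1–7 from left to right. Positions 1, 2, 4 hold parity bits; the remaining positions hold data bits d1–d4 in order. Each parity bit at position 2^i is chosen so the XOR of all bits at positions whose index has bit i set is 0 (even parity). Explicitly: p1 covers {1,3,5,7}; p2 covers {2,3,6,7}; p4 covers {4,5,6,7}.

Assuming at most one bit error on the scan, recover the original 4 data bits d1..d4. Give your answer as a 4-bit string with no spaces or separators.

1000

s1 (pos 1,3,5,7): 1⊕1⊕0⊕0 = 0
s2 (pos 2,3,6,7): 1⊕1⊕0⊕0 = 0
s4 (pos 4,5,6,7): 1⊕0⊕0⊕0 = 1
Syndrome s4…s1 = 100 → error at position 4.
Flip position 4: 1111000 → 1110000
Read data bits from positions 3,5,6,7: 1000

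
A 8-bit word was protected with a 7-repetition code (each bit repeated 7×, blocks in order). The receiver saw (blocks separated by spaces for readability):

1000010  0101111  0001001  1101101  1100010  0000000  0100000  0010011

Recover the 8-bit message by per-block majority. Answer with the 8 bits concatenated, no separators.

01010000

Block 1 (1000010): 2 ones → 0
Block 2 (0101111): 5 ones → 1
Block 3 (0001001): 2 ones → 0
Block 4 (1101101): 5 ones → 1
Block 5 (1100010): 3 ones → 0
Block 6 (0000000): 0 ones → 0
Block 7 (0100000): 1 one → 0
Block 8 (0010011): 3 ones → 0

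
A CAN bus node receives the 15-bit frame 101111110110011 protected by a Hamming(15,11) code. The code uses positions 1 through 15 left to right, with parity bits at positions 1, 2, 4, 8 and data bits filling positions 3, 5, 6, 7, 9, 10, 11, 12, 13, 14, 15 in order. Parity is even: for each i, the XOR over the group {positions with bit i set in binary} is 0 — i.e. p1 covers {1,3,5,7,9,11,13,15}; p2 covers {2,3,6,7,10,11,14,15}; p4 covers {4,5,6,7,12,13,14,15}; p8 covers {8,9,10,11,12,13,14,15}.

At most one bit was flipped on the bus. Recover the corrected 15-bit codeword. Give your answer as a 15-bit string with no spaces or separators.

101111110010011

s1 (pos 1,3,5,7,9,11,13,15): 1⊕1⊕1⊕1⊕0⊕1⊕0⊕1 = 0
s2 (pos 2,3,6,7,10,11,14,15): 0⊕1⊕1⊕1⊕1⊕1⊕1⊕1 = 1
s4 (pos 4,5,6,7,12,13,14,15): 1⊕1⊕1⊕1⊕0⊕0⊕1⊕1 = 0
s8 (pos 8,9,10,11,12,13,14,15): 1⊕0⊕1⊕1⊕0⊕0⊕1⊕1 = 1
Syndrome s8…s1 = 1010 → error at position 10.
Flip position 10: 101111110110011 → 101111110010011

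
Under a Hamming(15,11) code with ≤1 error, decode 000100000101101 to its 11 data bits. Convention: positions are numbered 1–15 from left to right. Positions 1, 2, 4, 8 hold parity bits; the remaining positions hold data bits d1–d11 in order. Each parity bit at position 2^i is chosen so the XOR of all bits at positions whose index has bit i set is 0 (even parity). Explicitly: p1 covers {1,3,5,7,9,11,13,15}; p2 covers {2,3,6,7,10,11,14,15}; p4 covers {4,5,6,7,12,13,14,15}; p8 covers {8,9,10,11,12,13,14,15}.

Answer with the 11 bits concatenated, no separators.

00000101101

s1 (pos 1,3,5,7,9,11,13,15): 0⊕0⊕0⊕0⊕0⊕0⊕1⊕1 = 0
s2 (pos 2,3,6,7,10,11,14,15): 0⊕0⊕0⊕0⊕1⊕0⊕0⊕1 = 0
s4 (pos 4,5,6,7,12,13,14,15): 1⊕0⊕0⊕0⊕1⊕1⊕0⊕1 = 0
s8 (pos 8,9,10,11,12,13,14,15): 0⊕0⊕1⊕0⊕1⊕1⊕0⊕1 = 0
Syndrome s8…s1 = 0000 → no error.
Read data bits from positions 3,5,6,7,9,10,11,12,13,14,15: 00000101101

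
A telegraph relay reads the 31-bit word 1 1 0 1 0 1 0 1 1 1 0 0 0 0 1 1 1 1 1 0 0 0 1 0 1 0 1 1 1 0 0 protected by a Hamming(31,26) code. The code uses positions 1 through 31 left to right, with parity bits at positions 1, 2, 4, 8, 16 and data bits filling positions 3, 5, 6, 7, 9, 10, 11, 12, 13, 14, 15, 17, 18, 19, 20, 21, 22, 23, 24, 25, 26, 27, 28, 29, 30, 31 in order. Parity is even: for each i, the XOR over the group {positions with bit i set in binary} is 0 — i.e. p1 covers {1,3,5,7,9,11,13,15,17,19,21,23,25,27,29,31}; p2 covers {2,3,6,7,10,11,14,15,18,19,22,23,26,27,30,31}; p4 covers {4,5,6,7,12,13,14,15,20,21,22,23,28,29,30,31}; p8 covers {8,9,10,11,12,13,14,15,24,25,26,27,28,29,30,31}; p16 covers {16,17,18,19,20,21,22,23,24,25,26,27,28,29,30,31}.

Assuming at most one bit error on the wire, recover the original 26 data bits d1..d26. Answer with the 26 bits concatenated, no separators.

00101100001011000101011100

s1 (pos 1,3,5,7,9,11,13,15,17,19,21,23,25,27,29,31): 1⊕0⊕0⊕0⊕1⊕0⊕0⊕1⊕1⊕1⊕0⊕1⊕1⊕1⊕1⊕0 = 1
s2 (pos 2,3,6,7,10,11,14,15,18,19,22,23,26,27,30,31): 1⊕0⊕1⊕0⊕1⊕0⊕0⊕1⊕1⊕1⊕0⊕1⊕0⊕1⊕0⊕0 = 0
s4 (pos 4,5,6,7,12,13,14,15,20,21,22,23,28,29,30,31): 1⊕0⊕1⊕0⊕0⊕0⊕0⊕1⊕0⊕0⊕0⊕1⊕1⊕1⊕0⊕0 = 0
s8 (pos 8,9,10,11,12,13,14,15,24,25,26,27,28,29,30,31): 1⊕1⊕1⊕0⊕0⊕0⊕0⊕1⊕0⊕1⊕0⊕1⊕1⊕1⊕0⊕0 = 0
s16 (pos 16,17,18,19,20,21,22,23,24,25,26,27,28,29,30,31): 1⊕1⊕1⊕1⊕0⊕0⊕0⊕1⊕0⊕1⊕0⊕1⊕1⊕1⊕0⊕0 = 1
Syndrome s16…s1 = 10001 → error at position 17.
Flip position 17: 1101010111000011111000101011100 → 1101010111000011011000101011100
Read data bits from positions 3,5,6,7,9,10,11,12,13,14,15,17,18,19,20,21,22,23,24,25,26,27,28,29,30,31: 00101100001011000101011100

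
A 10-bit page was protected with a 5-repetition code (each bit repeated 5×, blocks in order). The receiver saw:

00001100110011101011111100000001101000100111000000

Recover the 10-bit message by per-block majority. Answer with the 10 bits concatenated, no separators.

Block 1 (00001): 1 one → 0
Block 2 (10011): 3 ones → 1
Block 3 (00111): 3 ones → 1
Block 4 (01011): 3 ones → 1
Block 5 (11110): 4 ones → 1
Block 6 (00000): 0 ones → 0
Block 7 (01101): 3 ones → 1
Block 8 (00010): 1 one → 0
Block 9 (01110): 3 ones → 1
Block 10 (00000): 0 ones → 0

0111101010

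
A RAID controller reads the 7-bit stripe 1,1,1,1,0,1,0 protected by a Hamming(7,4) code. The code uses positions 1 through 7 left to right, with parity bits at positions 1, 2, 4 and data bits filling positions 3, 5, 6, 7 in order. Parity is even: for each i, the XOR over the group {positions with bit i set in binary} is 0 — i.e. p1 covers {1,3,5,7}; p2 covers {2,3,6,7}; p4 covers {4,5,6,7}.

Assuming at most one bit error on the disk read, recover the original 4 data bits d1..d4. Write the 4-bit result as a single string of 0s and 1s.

1010

s1 (pos 1,3,5,7): 1⊕1⊕0⊕0 = 0
s2 (pos 2,3,6,7): 1⊕1⊕1⊕0 = 1
s4 (pos 4,5,6,7): 1⊕0⊕1⊕0 = 0
Syndrome s4…s1 = 010 → error at position 2.
Flip position 2: 1111010 → 1011010
Read data bits from positions 3,5,6,7: 1010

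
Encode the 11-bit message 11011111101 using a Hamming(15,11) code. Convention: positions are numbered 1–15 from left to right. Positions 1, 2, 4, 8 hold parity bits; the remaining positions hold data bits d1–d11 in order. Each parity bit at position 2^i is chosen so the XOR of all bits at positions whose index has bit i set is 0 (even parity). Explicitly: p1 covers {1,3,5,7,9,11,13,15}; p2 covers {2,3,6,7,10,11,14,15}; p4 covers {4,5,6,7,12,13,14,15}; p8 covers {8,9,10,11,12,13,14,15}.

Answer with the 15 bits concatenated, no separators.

111110101111101

Place data at non-parity positions: p1 p2 1 p4 1 0 1 p8 1 1 1 1 1 0 1
p1 (pos 1,3,5,7,9,11,13,15): XOR of data positions = 1⊕1⊕1⊕1⊕1⊕1⊕1 = 1
p2 (pos 2,3,6,7,10,11,14,15): XOR of data positions = 1⊕0⊕1⊕1⊕1⊕0⊕1 = 1
p4 (pos 4,5,6,7,12,13,14,15): XOR of data positions = 1⊕0⊕1⊕1⊕1⊕0⊕1 = 1
p8 (pos 8,9,10,11,12,13,14,15): XOR of data positions = 1⊕1⊕1⊕1⊕1⊕0⊕1 = 0
Codeword: 111110101111101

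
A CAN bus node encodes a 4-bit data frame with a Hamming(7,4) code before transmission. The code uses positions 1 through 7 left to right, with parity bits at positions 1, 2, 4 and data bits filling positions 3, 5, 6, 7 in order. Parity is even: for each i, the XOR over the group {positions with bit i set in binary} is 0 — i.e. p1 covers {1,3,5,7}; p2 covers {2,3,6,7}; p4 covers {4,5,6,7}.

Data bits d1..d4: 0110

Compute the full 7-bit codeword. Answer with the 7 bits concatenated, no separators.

1100110

Place data at non-parity positions: p1 p2 0 p4 1 1 0
p1 (pos 1,3,5,7): XOR of data positions = 0⊕1⊕0 = 1
p2 (pos 2,3,6,7): XOR of data positions = 0⊕1⊕0 = 1
p4 (pos 4,5,6,7): XOR of data positions = 1⊕1⊕0 = 0
Codeword: 1100110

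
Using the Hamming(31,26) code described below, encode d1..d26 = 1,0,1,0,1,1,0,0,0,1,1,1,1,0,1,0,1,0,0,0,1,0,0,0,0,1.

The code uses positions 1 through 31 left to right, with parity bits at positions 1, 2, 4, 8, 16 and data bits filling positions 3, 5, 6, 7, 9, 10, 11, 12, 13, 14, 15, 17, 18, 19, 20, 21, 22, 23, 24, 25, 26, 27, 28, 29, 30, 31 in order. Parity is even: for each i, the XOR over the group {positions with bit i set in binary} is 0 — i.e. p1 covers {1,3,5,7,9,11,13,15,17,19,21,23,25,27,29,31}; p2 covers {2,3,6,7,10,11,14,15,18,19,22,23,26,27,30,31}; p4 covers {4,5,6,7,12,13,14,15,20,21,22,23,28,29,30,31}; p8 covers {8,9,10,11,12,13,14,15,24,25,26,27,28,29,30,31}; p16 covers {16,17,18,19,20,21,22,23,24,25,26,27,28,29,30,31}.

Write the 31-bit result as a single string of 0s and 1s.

Place data at non-parity positions: p1 p2 1 p4 0 1 0 p8 1 1 0 0 0 1 1 p16 1 1 0 1 0 1 0 0 0 1 0 0 0 0 1
p1 (pos 1,3,5,7,9,11,13,15,17,19,21,23,25,27,29,31): XOR of data positions = 1⊕0⊕0⊕1⊕0⊕0⊕1⊕1⊕0⊕0⊕0⊕0⊕0⊕0⊕1 = 1
p2 (pos 2,3,6,7,10,11,14,15,18,19,22,23,26,27,30,31): XOR of data positions = 1⊕1⊕0⊕1⊕0⊕1⊕1⊕1⊕0⊕1⊕0⊕1⊕0⊕0⊕1 = 1
p4 (pos 4,5,6,7,12,13,14,15,20,21,22,23,28,29,30,31): XOR of data positions = 0⊕1⊕0⊕0⊕0⊕1⊕1⊕1⊕0⊕1⊕0⊕0⊕0⊕0⊕1 = 0
p8 (pos 8,9,10,11,12,13,14,15,24,25,26,27,28,29,30,31): XOR of data positions = 1⊕1⊕0⊕0⊕0⊕1⊕1⊕0⊕0⊕1⊕0⊕0⊕0⊕0⊕1 = 0
p16 (pos 16,17,18,19,20,21,22,23,24,25,26,27,28,29,30,31): XOR of data positions = 1⊕1⊕0⊕1⊕0⊕1⊕0⊕0⊕0⊕1⊕0⊕0⊕0⊕0⊕1 = 0
Codeword: 1110010011000110110101000100001

1110010011000110110101000100001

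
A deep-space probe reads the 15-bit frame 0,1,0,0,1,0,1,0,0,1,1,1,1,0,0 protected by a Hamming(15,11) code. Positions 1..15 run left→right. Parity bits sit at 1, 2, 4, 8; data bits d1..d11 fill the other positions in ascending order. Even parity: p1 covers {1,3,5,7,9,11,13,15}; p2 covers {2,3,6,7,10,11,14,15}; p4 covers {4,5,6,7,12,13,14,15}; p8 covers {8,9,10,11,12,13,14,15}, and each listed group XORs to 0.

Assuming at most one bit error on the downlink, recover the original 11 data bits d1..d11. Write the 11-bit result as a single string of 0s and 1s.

s1 (pos 1,3,5,7,9,11,13,15): 0⊕0⊕1⊕1⊕0⊕1⊕1⊕0 = 0
s2 (pos 2,3,6,7,10,11,14,15): 1⊕0⊕0⊕1⊕1⊕1⊕0⊕0 = 0
s4 (pos 4,5,6,7,12,13,14,15): 0⊕1⊕0⊕1⊕1⊕1⊕0⊕0 = 0
s8 (pos 8,9,10,11,12,13,14,15): 0⊕0⊕1⊕1⊕1⊕1⊕0⊕0 = 0
Syndrome s8…s1 = 0000 → no error.
Read data bits from positions 3,5,6,7,9,10,11,12,13,14,15: 01010111100

01010111100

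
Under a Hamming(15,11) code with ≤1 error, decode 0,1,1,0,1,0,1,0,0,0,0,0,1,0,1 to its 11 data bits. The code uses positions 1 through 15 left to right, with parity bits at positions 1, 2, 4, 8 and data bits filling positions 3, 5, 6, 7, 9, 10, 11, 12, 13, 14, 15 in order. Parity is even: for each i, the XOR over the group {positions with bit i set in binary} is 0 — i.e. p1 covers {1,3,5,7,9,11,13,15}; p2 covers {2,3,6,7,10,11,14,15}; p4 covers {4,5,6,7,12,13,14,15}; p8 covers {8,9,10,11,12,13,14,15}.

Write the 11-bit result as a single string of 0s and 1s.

s1 (pos 1,3,5,7,9,11,13,15): 0⊕1⊕1⊕1⊕0⊕0⊕1⊕1 = 1
s2 (pos 2,3,6,7,10,11,14,15): 1⊕1⊕0⊕1⊕0⊕0⊕0⊕1 = 0
s4 (pos 4,5,6,7,12,13,14,15): 0⊕1⊕0⊕1⊕0⊕1⊕0⊕1 = 0
s8 (pos 8,9,10,11,12,13,14,15): 0⊕0⊕0⊕0⊕0⊕1⊕0⊕1 = 0
Syndrome s8…s1 = 0001 → error at position 1.
Flip position 1: 011010100000101 → 111010100000101
Read data bits from positions 3,5,6,7,9,10,11,12,13,14,15: 11010000101

11010000101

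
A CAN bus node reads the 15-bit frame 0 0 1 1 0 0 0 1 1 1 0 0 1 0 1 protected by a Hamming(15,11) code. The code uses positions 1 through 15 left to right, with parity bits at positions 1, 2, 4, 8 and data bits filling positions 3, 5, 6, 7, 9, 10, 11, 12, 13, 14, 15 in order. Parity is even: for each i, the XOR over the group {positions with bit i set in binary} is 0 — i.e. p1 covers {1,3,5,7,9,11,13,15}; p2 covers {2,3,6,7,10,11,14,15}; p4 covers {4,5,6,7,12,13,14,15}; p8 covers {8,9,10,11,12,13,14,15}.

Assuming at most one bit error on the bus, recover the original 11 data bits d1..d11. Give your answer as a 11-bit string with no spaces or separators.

s1 (pos 1,3,5,7,9,11,13,15): 0⊕1⊕0⊕0⊕1⊕0⊕1⊕1 = 0
s2 (pos 2,3,6,7,10,11,14,15): 0⊕1⊕0⊕0⊕1⊕0⊕0⊕1 = 1
s4 (pos 4,5,6,7,12,13,14,15): 1⊕0⊕0⊕0⊕0⊕1⊕0⊕1 = 1
s8 (pos 8,9,10,11,12,13,14,15): 1⊕1⊕1⊕0⊕0⊕1⊕0⊕1 = 1
Syndrome s8…s1 = 1110 → error at position 14.
Flip position 14: 001100011100101 → 001100011100111
Read data bits from positions 3,5,6,7,9,10,11,12,13,14,15: 10001100111

10001100111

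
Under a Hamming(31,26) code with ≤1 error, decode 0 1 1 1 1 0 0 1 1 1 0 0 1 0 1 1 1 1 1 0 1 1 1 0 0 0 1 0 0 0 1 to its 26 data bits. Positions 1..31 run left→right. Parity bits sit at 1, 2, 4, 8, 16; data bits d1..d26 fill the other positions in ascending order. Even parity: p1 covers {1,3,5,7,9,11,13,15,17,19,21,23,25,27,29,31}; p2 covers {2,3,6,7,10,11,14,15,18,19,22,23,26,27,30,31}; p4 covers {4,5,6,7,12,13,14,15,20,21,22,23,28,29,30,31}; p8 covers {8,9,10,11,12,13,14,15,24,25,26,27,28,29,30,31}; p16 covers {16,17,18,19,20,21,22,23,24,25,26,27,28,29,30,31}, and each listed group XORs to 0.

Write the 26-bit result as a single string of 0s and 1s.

s1 (pos 1,3,5,7,9,11,13,15,17,19,21,23,25,27,29,31): 0⊕1⊕1⊕0⊕1⊕0⊕1⊕1⊕1⊕1⊕1⊕1⊕0⊕1⊕0⊕1 = 1
s2 (pos 2,3,6,7,10,11,14,15,18,19,22,23,26,27,30,31): 1⊕1⊕0⊕0⊕1⊕0⊕0⊕1⊕1⊕1⊕1⊕1⊕0⊕1⊕0⊕1 = 0
s4 (pos 4,5,6,7,12,13,14,15,20,21,22,23,28,29,30,31): 1⊕1⊕0⊕0⊕0⊕1⊕0⊕1⊕0⊕1⊕1⊕1⊕0⊕0⊕0⊕1 = 0
s8 (pos 8,9,10,11,12,13,14,15,24,25,26,27,28,29,30,31): 1⊕1⊕1⊕0⊕0⊕1⊕0⊕1⊕0⊕0⊕0⊕1⊕0⊕0⊕0⊕1 = 1
s16 (pos 16,17,18,19,20,21,22,23,24,25,26,27,28,29,30,31): 1⊕1⊕1⊕1⊕0⊕1⊕1⊕1⊕0⊕0⊕0⊕1⊕0⊕0⊕0⊕1 = 1
Syndrome s16…s1 = 11001 → error at position 25.
Flip position 25: 0111100111001011111011100010001 → 0111100111001011111011101010001
Read data bits from positions 3,5,6,7,9,10,11,12,13,14,15,17,18,19,20,21,22,23,24,25,26,27,28,29,30,31: 11001100101111011101010001

11001100101111011101010001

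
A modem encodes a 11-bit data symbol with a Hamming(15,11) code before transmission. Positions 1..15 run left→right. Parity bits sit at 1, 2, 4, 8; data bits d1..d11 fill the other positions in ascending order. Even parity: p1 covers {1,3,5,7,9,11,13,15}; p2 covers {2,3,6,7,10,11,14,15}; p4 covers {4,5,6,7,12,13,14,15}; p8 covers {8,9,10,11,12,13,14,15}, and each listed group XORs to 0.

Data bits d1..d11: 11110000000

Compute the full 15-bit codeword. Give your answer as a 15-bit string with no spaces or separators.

Place data at non-parity positions: p1 p2 1 p4 1 1 1 p8 0 0 0 0 0 0 0
p1 (pos 1,3,5,7,9,11,13,15): XOR of data positions = 1⊕1⊕1⊕0⊕0⊕0⊕0 = 1
p2 (pos 2,3,6,7,10,11,14,15): XOR of data positions = 1⊕1⊕1⊕0⊕0⊕0⊕0 = 1
p4 (pos 4,5,6,7,12,13,14,15): XOR of data positions = 1⊕1⊕1⊕0⊕0⊕0⊕0 = 1
p8 (pos 8,9,10,11,12,13,14,15): XOR of data positions = 0⊕0⊕0⊕0⊕0⊕0⊕0 = 0
Codeword: 111111100000000

111111100000000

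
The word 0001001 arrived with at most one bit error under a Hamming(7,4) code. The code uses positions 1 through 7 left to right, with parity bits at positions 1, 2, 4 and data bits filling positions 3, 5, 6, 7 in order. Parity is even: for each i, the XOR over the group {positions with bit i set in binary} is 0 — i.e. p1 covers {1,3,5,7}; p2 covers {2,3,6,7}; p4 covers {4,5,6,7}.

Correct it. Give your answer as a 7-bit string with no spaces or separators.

s1 (pos 1,3,5,7): 0⊕0⊕0⊕1 = 1
s2 (pos 2,3,6,7): 0⊕0⊕0⊕1 = 1
s4 (pos 4,5,6,7): 1⊕0⊕0⊕1 = 0
Syndrome s4…s1 = 011 → error at position 3.
Flip position 3: 0001001 → 0011001

0011001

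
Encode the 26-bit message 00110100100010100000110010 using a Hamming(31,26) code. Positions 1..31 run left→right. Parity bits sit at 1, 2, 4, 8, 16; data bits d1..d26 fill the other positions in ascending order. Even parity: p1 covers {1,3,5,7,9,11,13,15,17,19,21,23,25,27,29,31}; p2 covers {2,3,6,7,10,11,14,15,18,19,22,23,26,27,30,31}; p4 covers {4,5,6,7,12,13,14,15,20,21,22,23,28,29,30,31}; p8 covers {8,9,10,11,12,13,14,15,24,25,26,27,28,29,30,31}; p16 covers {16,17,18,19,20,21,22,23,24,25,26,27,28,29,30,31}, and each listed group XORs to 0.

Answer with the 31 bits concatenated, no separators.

1101011101001001010100000110010

Place data at non-parity positions: p1 p2 0 p4 0 1 1 p8 0 1 0 0 1 0 0 p16 0 1 0 1 0 0 0 0 0 1 1 0 0 1 0
p1 (pos 1,3,5,7,9,11,13,15,17,19,21,23,25,27,29,31): XOR of data positions = 0⊕0⊕1⊕0⊕0⊕1⊕0⊕0⊕0⊕0⊕0⊕0⊕1⊕0⊕0 = 1
p2 (pos 2,3,6,7,10,11,14,15,18,19,22,23,26,27,30,31): XOR of data positions = 0⊕1⊕1⊕1⊕0⊕0⊕0⊕1⊕0⊕0⊕0⊕1⊕1⊕1⊕0 = 1
p4 (pos 4,5,6,7,12,13,14,15,20,21,22,23,28,29,30,31): XOR of data positions = 0⊕1⊕1⊕0⊕1⊕0⊕0⊕1⊕0⊕0⊕0⊕0⊕0⊕1⊕0 = 1
p8 (pos 8,9,10,11,12,13,14,15,24,25,26,27,28,29,30,31): XOR of data positions = 0⊕1⊕0⊕0⊕1⊕0⊕0⊕0⊕0⊕1⊕1⊕0⊕0⊕1⊕0 = 1
p16 (pos 16,17,18,19,20,21,22,23,24,25,26,27,28,29,30,31): XOR of data positions = 0⊕1⊕0⊕1⊕0⊕0⊕0⊕0⊕0⊕1⊕1⊕0⊕0⊕1⊕0 = 1
Codeword: 1101011101001001010100000110010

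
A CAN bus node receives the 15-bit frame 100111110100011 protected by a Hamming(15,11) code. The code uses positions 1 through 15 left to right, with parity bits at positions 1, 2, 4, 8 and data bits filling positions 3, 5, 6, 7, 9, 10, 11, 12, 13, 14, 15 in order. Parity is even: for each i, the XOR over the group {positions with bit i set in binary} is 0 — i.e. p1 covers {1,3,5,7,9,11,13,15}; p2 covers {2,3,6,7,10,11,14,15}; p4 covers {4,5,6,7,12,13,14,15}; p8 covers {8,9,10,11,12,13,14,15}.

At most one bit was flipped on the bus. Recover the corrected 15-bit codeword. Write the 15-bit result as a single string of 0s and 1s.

s1 (pos 1,3,5,7,9,11,13,15): 1⊕0⊕1⊕1⊕0⊕0⊕0⊕1 = 0
s2 (pos 2,3,6,7,10,11,14,15): 0⊕0⊕1⊕1⊕1⊕0⊕1⊕1 = 1
s4 (pos 4,5,6,7,12,13,14,15): 1⊕1⊕1⊕1⊕0⊕0⊕1⊕1 = 0
s8 (pos 8,9,10,11,12,13,14,15): 1⊕0⊕1⊕0⊕0⊕0⊕1⊕1 = 0
Syndrome s8…s1 = 0010 → error at position 2.
Flip position 2: 100111110100011 → 110111110100011

110111110100011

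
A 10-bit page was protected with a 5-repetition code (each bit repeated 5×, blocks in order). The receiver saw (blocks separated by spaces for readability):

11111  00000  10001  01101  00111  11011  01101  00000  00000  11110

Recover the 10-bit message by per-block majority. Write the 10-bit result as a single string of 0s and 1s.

Block 1 (11111): 5 ones → 1
Block 2 (00000): 0 ones → 0
Block 3 (10001): 2 ones → 0
Block 4 (01101): 3 ones → 1
Block 5 (00111): 3 ones → 1
Block 6 (11011): 4 ones → 1
Block 7 (01101): 3 ones → 1
Block 8 (00000): 0 ones → 0
Block 9 (00000): 0 ones → 0
Block 10 (11110): 4 ones → 1

1001111001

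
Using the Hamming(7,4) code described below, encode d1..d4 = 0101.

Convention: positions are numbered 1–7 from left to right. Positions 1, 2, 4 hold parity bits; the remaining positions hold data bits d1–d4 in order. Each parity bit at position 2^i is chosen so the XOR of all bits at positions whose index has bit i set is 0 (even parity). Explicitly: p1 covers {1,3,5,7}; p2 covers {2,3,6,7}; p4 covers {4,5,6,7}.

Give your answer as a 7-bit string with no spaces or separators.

0100101

Place data at non-parity positions: p1 p2 0 p4 1 0 1
p1 (pos 1,3,5,7): XOR of data positions = 0⊕1⊕1 = 0
p2 (pos 2,3,6,7): XOR of data positions = 0⊕0⊕1 = 1
p4 (pos 4,5,6,7): XOR of data positions = 1⊕0⊕1 = 0
Codeword: 0100101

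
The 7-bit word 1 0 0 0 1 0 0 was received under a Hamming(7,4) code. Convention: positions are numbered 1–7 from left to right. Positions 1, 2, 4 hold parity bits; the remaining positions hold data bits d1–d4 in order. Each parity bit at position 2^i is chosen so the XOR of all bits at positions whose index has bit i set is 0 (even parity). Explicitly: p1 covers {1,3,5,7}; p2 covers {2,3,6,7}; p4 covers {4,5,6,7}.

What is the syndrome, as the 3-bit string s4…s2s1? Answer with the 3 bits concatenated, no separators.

100

s1 (pos 1,3,5,7): 1⊕0⊕1⊕0 = 0
s2 (pos 2,3,6,7): 0⊕0⊕0⊕0 = 0
s4 (pos 4,5,6,7): 0⊕1⊕0⊕0 = 1
Syndrome s4…s1 = 100 → error at position 4.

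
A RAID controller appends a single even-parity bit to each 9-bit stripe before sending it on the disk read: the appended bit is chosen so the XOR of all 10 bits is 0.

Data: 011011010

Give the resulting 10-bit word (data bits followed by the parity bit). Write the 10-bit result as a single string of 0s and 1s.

XOR of the 9 data bits: 0⊕1⊕1⊕0⊕1⊕1⊕0⊕1⊕0 = 1
Parity bit = 1 (so all 10 bits XOR to 0).

0110110101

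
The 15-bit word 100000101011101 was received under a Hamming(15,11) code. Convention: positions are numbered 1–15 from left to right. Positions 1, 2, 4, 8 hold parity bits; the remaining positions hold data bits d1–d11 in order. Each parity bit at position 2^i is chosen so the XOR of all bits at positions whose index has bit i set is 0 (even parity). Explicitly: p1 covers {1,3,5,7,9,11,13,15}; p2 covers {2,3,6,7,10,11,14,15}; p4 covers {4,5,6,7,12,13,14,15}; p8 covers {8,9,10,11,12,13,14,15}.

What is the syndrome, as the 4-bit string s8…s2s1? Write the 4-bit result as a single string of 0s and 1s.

1010

s1 (pos 1,3,5,7,9,11,13,15): 1⊕0⊕0⊕1⊕1⊕1⊕1⊕1 = 0
s2 (pos 2,3,6,7,10,11,14,15): 0⊕0⊕0⊕1⊕0⊕1⊕0⊕1 = 1
s4 (pos 4,5,6,7,12,13,14,15): 0⊕0⊕0⊕1⊕1⊕1⊕0⊕1 = 0
s8 (pos 8,9,10,11,12,13,14,15): 0⊕1⊕0⊕1⊕1⊕1⊕0⊕1 = 1
Syndrome s8…s1 = 1010 → error at position 10.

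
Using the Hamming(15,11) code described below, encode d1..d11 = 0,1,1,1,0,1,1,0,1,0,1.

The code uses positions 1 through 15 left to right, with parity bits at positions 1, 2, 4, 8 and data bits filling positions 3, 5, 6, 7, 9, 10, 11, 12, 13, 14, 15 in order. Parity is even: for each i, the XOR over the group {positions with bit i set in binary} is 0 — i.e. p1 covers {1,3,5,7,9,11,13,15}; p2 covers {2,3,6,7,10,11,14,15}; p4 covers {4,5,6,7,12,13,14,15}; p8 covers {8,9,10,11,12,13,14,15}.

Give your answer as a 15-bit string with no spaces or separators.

110111100110101

Place data at non-parity positions: p1 p2 0 p4 1 1 1 p8 0 1 1 0 1 0 1
p1 (pos 1,3,5,7,9,11,13,15): XOR of data positions = 0⊕1⊕1⊕0⊕1⊕1⊕1 = 1
p2 (pos 2,3,6,7,10,11,14,15): XOR of data positions = 0⊕1⊕1⊕1⊕1⊕0⊕1 = 1
p4 (pos 4,5,6,7,12,13,14,15): XOR of data positions = 1⊕1⊕1⊕0⊕1⊕0⊕1 = 1
p8 (pos 8,9,10,11,12,13,14,15): XOR of data positions = 0⊕1⊕1⊕0⊕1⊕0⊕1 = 0
Codeword: 110111100110101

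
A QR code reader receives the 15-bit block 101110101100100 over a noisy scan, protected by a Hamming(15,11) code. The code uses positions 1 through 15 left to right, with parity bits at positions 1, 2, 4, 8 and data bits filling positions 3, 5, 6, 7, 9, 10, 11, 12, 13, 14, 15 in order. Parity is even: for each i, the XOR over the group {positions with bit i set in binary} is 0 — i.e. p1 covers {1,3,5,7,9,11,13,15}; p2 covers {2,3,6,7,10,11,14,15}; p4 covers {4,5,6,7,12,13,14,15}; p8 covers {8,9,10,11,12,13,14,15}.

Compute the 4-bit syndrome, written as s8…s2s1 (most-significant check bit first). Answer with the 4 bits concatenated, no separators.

s1 (pos 1,3,5,7,9,11,13,15): 1⊕1⊕1⊕1⊕1⊕0⊕1⊕0 = 0
s2 (pos 2,3,6,7,10,11,14,15): 0⊕1⊕0⊕1⊕1⊕0⊕0⊕0 = 1
s4 (pos 4,5,6,7,12,13,14,15): 1⊕1⊕0⊕1⊕0⊕1⊕0⊕0 = 0
s8 (pos 8,9,10,11,12,13,14,15): 0⊕1⊕1⊕0⊕0⊕1⊕0⊕0 = 1
Syndrome s8…s1 = 1010 → error at position 10.

1010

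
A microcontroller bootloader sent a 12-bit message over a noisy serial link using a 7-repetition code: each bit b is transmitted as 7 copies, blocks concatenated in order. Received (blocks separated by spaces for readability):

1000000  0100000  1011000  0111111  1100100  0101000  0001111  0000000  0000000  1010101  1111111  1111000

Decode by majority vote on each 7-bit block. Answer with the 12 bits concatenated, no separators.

000100100111

Block 1 (1000000): 1 one → 0
Block 2 (0100000): 1 one → 0
Block 3 (1011000): 3 ones → 0
Block 4 (0111111): 6 ones → 1
Block 5 (1100100): 3 ones → 0
Block 6 (0101000): 2 ones → 0
Block 7 (0001111): 4 ones → 1
Block 8 (0000000): 0 ones → 0
Block 9 (0000000): 0 ones → 0
Block 10 (1010101): 4 ones → 1
Block 11 (1111111): 7 ones → 1
Block 12 (1111000): 4 ones → 1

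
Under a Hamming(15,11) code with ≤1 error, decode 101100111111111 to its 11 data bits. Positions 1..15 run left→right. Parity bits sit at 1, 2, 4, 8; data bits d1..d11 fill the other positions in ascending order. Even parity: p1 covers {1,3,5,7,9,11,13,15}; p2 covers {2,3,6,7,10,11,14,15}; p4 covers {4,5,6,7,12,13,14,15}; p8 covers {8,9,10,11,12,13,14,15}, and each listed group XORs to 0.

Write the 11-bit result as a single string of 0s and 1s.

10011111111

s1 (pos 1,3,5,7,9,11,13,15): 1⊕1⊕0⊕1⊕1⊕1⊕1⊕1 = 1
s2 (pos 2,3,6,7,10,11,14,15): 0⊕1⊕0⊕1⊕1⊕1⊕1⊕1 = 0
s4 (pos 4,5,6,7,12,13,14,15): 1⊕0⊕0⊕1⊕1⊕1⊕1⊕1 = 0
s8 (pos 8,9,10,11,12,13,14,15): 1⊕1⊕1⊕1⊕1⊕1⊕1⊕1 = 0
Syndrome s8…s1 = 0001 → error at position 1.
Flip position 1: 101100111111111 → 001100111111111
Read data bits from positions 3,5,6,7,9,10,11,12,13,14,15: 10011111111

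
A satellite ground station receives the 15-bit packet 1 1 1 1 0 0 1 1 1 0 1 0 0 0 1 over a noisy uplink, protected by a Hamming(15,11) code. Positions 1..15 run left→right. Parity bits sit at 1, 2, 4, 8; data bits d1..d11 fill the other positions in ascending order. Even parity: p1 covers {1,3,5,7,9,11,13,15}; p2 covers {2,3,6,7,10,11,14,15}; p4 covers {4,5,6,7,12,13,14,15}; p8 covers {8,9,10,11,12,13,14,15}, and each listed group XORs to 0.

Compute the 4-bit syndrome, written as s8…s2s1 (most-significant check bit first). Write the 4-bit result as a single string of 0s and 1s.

s1 (pos 1,3,5,7,9,11,13,15): 1⊕1⊕0⊕1⊕1⊕1⊕0⊕1 = 0
s2 (pos 2,3,6,7,10,11,14,15): 1⊕1⊕0⊕1⊕0⊕1⊕0⊕1 = 1
s4 (pos 4,5,6,7,12,13,14,15): 1⊕0⊕0⊕1⊕0⊕0⊕0⊕1 = 1
s8 (pos 8,9,10,11,12,13,14,15): 1⊕1⊕0⊕1⊕0⊕0⊕0⊕1 = 0
Syndrome s8…s1 = 0110 → error at position 6.

0110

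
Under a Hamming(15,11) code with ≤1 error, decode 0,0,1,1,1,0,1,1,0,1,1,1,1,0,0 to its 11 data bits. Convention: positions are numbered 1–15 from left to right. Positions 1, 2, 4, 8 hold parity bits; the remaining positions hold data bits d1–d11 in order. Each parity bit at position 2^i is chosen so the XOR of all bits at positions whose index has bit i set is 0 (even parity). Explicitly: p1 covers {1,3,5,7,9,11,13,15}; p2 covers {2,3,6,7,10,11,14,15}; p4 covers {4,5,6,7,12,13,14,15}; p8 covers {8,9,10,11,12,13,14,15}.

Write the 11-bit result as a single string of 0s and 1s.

s1 (pos 1,3,5,7,9,11,13,15): 0⊕1⊕1⊕1⊕0⊕1⊕1⊕0 = 1
s2 (pos 2,3,6,7,10,11,14,15): 0⊕1⊕0⊕1⊕1⊕1⊕0⊕0 = 0
s4 (pos 4,5,6,7,12,13,14,15): 1⊕1⊕0⊕1⊕1⊕1⊕0⊕0 = 1
s8 (pos 8,9,10,11,12,13,14,15): 1⊕0⊕1⊕1⊕1⊕1⊕0⊕0 = 1
Syndrome s8…s1 = 1101 → error at position 13.
Flip position 13: 001110110111100 → 001110110111000
Read data bits from positions 3,5,6,7,9,10,11,12,13,14,15: 11010111000

11010111000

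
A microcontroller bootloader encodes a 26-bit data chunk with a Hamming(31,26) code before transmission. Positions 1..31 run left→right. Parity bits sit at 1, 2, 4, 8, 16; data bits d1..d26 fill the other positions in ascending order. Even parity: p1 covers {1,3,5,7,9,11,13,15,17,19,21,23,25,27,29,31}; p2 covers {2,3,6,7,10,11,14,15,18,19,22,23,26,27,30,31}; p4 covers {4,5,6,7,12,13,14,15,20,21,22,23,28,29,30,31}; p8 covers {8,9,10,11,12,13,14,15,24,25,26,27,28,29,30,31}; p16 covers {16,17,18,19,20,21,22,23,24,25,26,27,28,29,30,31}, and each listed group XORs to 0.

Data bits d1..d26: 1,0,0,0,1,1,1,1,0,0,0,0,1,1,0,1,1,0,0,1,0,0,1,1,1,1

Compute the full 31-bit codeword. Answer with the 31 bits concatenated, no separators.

Place data at non-parity positions: p1 p2 1 p4 0 0 0 p8 1 1 1 1 0 0 0 p16 0 1 1 0 1 1 0 0 1 0 0 1 1 1 1
p1 (pos 1,3,5,7,9,11,13,15,17,19,21,23,25,27,29,31): XOR of data positions = 1⊕0⊕0⊕1⊕1⊕0⊕0⊕0⊕1⊕1⊕0⊕1⊕0⊕1⊕1 = 0
p2 (pos 2,3,6,7,10,11,14,15,18,19,22,23,26,27,30,31): XOR of data positions = 1⊕0⊕0⊕1⊕1⊕0⊕0⊕1⊕1⊕1⊕0⊕0⊕0⊕1⊕1 = 0
p4 (pos 4,5,6,7,12,13,14,15,20,21,22,23,28,29,30,31): XOR of data positions = 0⊕0⊕0⊕1⊕0⊕0⊕0⊕0⊕1⊕1⊕0⊕1⊕1⊕1⊕1 = 1
p8 (pos 8,9,10,11,12,13,14,15,24,25,26,27,28,29,30,31): XOR of data positions = 1⊕1⊕1⊕1⊕0⊕0⊕0⊕0⊕1⊕0⊕0⊕1⊕1⊕1⊕1 = 1
p16 (pos 16,17,18,19,20,21,22,23,24,25,26,27,28,29,30,31): XOR of data positions = 0⊕1⊕1⊕0⊕1⊕1⊕0⊕0⊕1⊕0⊕0⊕1⊕1⊕1⊕1 = 1
Codeword: 0011000111110001011011001001111

0011000111110001011011001001111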